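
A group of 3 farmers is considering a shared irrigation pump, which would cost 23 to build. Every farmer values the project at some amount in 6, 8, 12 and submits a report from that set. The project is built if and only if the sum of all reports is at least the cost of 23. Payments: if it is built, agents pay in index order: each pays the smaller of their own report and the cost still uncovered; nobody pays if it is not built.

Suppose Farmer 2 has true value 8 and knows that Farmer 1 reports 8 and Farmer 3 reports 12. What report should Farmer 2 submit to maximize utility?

Report 6: project built, pays 6, utility 8 - 6 = 2.
Report 8: project built, pays 8, utility 8 - 8 = 0.
Report 12: project built, pays 12, utility 8 - 12 = -4.
The best choice is 6 with utility 2.

6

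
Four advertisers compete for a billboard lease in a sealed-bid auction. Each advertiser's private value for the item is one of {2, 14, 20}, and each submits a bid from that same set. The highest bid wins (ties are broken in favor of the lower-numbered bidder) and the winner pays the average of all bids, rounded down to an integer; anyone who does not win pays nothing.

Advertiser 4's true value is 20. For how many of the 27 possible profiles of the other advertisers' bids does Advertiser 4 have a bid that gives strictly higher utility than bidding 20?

Others bid (2, 2, 2): truth gives 14; bid 14 gives 15 > 14. Violating.
Others bid (2, 2, 14): truth gives 11; no alternative beats it.
Others bid (2, 2, 20): truth gives 0; no alternative beats it.
(Checking all 27 profiles: 1 has a profitable deviation, 26 do not.)

1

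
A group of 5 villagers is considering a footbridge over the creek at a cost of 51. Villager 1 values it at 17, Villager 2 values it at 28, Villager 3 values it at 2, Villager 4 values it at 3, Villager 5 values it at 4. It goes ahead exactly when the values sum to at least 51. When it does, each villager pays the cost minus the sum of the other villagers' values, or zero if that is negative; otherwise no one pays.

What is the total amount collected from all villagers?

Total value 54 ≥ cost 51, so it is built.
Villager 1: others sum to 37; max(0, 51 - 37) = 14.
Villager 2: others sum to 26; max(0, 51 - 26) = 25.
Villager 3: others sum to 52; max(0, 51 - 52) = 0.
Villager 4: others sum to 51; max(0, 51 - 51) = 0.
Villager 5: others sum to 50; max(0, 51 - 50) = 1.
Total collected = 14 + 25 + 0 + 0 + 1 = 40.

40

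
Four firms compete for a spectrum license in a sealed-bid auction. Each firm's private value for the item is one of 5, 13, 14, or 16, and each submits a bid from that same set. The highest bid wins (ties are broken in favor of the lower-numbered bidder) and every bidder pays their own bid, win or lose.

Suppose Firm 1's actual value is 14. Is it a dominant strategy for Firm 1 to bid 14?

Consider the case where Firm 2 bids 5, Firm 3 bids 5 and Firm 4 bids 5.
Truthful bid 14: wins, pays 14, utility 14 - 14 = 0.
Bid 5 instead: wins, pays 5, utility 14 - 5 = 9.
Since 9 > 0, bidding 5 is strictly better here, so truthful bidding is not dominant.

No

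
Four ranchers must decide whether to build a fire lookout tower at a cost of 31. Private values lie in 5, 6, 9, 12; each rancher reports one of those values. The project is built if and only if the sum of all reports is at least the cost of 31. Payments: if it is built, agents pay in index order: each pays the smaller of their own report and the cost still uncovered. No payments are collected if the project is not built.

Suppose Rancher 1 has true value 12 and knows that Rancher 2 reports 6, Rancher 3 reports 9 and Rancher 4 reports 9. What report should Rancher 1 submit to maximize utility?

9

Report 5: project not built, utility 0.
Report 6: project not built, utility 0.
Report 9: project built, pays 9, utility 12 - 9 = 3.
Report 12: project built, pays 12, utility 12 - 12 = 0.
The best choice is 9 with utility 3.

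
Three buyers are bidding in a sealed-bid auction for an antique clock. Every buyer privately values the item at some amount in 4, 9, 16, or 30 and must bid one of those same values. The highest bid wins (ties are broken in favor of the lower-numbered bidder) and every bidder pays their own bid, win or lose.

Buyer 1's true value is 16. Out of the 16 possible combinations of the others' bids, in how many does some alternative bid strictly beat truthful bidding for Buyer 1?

11

Others bid (4, 4): truth gives 0; bid 4 gives 12 > 0. Violating.
Others bid (4, 9): truth gives 0; bid 9 gives 7 > 0. Violating.
Others bid (4, 30): truth gives -16; bid 4 gives -4 > -16. Violating.
Others bid (9, 4): truth gives 0; bid 9 gives 7 > 0. Violating.
Others bid (4, 16): truth gives 0; no alternative beats it.
Others bid (9, 16): truth gives 0; no alternative beats it.
(Checking all 16 profiles: 11 have a profitable deviation, 5 do not.)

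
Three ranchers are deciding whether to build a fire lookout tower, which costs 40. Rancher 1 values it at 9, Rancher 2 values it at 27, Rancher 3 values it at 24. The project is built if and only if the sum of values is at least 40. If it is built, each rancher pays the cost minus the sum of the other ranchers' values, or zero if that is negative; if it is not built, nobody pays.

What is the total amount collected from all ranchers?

11

Total value 60 ≥ cost 40, so it is built.
Rancher 1: others sum to 51; max(0, 40 - 51) = 0.
Rancher 2: others sum to 33; max(0, 40 - 33) = 7.
Rancher 3: others sum to 36; max(0, 40 - 36) = 4.
Total collected = 0 + 7 + 4 = 11.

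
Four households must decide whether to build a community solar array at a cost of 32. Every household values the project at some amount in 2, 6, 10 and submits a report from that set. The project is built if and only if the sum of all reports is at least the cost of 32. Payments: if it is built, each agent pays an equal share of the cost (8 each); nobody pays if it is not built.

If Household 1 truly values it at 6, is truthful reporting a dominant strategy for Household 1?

No

Consider the case where Household 2 reports 6, Household 3 reports 10 and Household 4 reports 10.
Truthful report 6: project built, pays 8, utility 6 - 8 = -2.
Report 2 instead: project not built, utility 0.
Since 0 > -2, reporting 2 is strictly better here, so truthful reporting is not dominant.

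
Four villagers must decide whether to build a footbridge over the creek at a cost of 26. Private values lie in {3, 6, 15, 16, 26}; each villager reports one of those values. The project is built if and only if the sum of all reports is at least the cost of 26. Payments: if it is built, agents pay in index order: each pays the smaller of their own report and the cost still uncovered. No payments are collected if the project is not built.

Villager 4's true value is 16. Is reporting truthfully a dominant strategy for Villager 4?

Yes

Check each profile of the others' reports and compare truth against every alternative report.
Others report (3, 3, 26): truth gives 16, best alternative gives 16.
Others report (3, 6, 26): truth gives 16, best alternative gives 16.
Others report (3, 15, 15): truth gives 16, best alternative gives 16.
Others report (3, 15, 16): truth gives 16, best alternative gives 16.
Others report (3, 15, 26): truth gives 16, best alternative gives 16.
Others report (3, 16, 15): truth gives 16, best alternative gives 16.
(Remaining 119 profiles checked similarly; truth is weakly best in each.)
In every case the truthful report is at least as good as any alternative, so it is a dominant strategy.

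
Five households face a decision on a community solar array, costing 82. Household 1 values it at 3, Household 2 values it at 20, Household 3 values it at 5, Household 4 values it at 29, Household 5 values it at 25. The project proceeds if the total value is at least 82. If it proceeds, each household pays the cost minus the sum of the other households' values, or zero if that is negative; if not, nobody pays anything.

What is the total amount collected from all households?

Total value 82 ≥ cost 82, so it is built.
Household 1: others sum to 79; max(0, 82 - 79) = 3.
Household 2: others sum to 62; max(0, 82 - 62) = 20.
Household 3: others sum to 77; max(0, 82 - 77) = 5.
Household 4: others sum to 53; max(0, 82 - 53) = 29.
Household 5: others sum to 57; max(0, 82 - 57) = 25.
Total collected = 3 + 20 + 5 + 29 + 25 = 82.

82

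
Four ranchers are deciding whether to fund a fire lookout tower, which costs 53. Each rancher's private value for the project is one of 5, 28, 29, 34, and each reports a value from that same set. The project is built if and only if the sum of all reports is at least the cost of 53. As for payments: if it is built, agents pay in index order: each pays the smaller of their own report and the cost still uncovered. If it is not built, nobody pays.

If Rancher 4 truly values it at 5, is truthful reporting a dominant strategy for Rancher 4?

Check each profile of the others' reports and compare truth against every alternative report.
Others report (5, 5, 28): truth gives 0, best alternative gives -10.
Others report (5, 28, 5): truth gives 0, best alternative gives -10.
Others report (28, 5, 5): truth gives 0, best alternative gives -10.
Others report (5, 5, 29): truth gives 0, best alternative gives -9.
Others report (5, 29, 5): truth gives 0, best alternative gives -9.
Others report (29, 5, 5): truth gives 0, best alternative gives -9.
(Remaining 58 profiles checked similarly; truth is weakly best in each.)
In every case the truthful report is at least as good as any alternative, so it is a dominant strategy.

Yes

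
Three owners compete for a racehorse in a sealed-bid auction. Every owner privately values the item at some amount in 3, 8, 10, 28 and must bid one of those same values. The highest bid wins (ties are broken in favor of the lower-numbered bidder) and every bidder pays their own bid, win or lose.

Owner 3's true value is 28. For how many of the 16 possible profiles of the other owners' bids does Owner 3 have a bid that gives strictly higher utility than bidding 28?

11

Others bid (3, 3): truth gives 0; bid 8 gives 20 > 0. Violating.
Others bid (3, 8): truth gives 0; bid 10 gives 18 > 0. Violating.
Others bid (3, 28): truth gives -28; bid 3 gives -3 > -28. Violating.
Others bid (8, 3): truth gives 0; bid 10 gives 18 > 0. Violating.
Others bid (3, 10): truth gives 0; no alternative beats it.
Others bid (8, 10): truth gives 0; no alternative beats it.
(Checking all 16 profiles: 11 have a profitable deviation, 5 do not.)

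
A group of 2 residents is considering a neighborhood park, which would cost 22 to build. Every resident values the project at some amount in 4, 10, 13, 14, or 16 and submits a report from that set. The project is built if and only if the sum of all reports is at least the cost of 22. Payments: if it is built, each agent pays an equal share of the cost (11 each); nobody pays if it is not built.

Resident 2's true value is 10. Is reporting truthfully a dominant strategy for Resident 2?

Consider the case where Resident 1 reports 13.
Truthful report 10: project built, pays 11, utility 10 - 11 = -1.
Report 4 instead: project not built, utility 0.
Since 0 > -1, reporting 4 is strictly better here, so truthful reporting is not dominant.

No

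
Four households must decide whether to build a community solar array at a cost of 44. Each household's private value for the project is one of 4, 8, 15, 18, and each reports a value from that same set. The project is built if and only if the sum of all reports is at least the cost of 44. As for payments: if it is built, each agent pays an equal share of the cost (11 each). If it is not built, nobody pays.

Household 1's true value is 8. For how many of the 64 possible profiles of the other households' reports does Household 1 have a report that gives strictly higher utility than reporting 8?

9

Others report (4, 15, 18): truth gives -3; report 4 gives 0 > -3. Violating.
Others report (4, 18, 15): truth gives -3; report 4 gives 0 > -3. Violating.
Others report (8, 15, 15): truth gives -3; report 4 gives 0 > -3. Violating.
Others report (15, 4, 18): truth gives -3; report 4 gives 0 > -3. Violating.
Others report (4, 4, 4): truth gives 0; no alternative beats it.
Others report (4, 4, 8): truth gives 0; no alternative beats it.
(Checking all 64 profiles: 9 have a profitable deviation, 55 do not.)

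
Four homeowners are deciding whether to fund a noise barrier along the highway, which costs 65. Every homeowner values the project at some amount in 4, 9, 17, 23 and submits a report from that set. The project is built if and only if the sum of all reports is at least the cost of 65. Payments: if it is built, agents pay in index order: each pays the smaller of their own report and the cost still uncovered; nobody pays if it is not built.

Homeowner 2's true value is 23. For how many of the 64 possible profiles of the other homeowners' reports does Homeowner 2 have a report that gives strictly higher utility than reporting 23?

20

Others report (4, 23, 23): truth gives 0; report 17 gives 6 > 0. Violating.
Others report (9, 17, 23): truth gives 0; report 17 gives 6 > 0. Violating.
Others report (9, 23, 17): truth gives 0; report 17 gives 6 > 0. Violating.
Others report (9, 23, 23): truth gives 0; report 17 gives 6 > 0. Violating.
Others report (4, 4, 4): truth gives 0; no alternative beats it.
Others report (4, 4, 9): truth gives 0; no alternative beats it.
(Checking all 64 profiles: 20 have a profitable deviation, 44 do not.)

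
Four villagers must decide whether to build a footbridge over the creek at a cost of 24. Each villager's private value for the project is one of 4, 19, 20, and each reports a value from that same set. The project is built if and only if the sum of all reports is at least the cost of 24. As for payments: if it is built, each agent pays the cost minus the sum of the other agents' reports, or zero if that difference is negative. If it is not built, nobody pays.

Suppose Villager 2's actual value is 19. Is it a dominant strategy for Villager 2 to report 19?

Yes

Check each profile of the others' reports and compare truth against every alternative report.
Others report (4, 4, 19): truth gives 19, best alternative gives 19.
Others report (4, 4, 20): truth gives 19, best alternative gives 19.
Others report (4, 19, 4): truth gives 19, best alternative gives 19.
Others report (4, 19, 19): truth gives 19, best alternative gives 19.
Others report (4, 19, 20): truth gives 19, best alternative gives 19.
Others report (4, 20, 4): truth gives 19, best alternative gives 19.
(Remaining 21 profiles checked similarly; truth is weakly best in each.)
In every case the truthful report is at least as good as any alternative, so it is a dominant strategy.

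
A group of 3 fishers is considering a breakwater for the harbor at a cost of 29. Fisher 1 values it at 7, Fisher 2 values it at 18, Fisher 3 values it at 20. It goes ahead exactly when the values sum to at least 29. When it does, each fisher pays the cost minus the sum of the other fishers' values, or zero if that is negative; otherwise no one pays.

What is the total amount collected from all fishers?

Total value 45 ≥ cost 29, so it is built.
Fisher 1: others sum to 38; max(0, 29 - 38) = 0.
Fisher 2: others sum to 27; max(0, 29 - 27) = 2.
Fisher 3: others sum to 25; max(0, 29 - 25) = 4.
Total collected = 0 + 2 + 4 = 6.

6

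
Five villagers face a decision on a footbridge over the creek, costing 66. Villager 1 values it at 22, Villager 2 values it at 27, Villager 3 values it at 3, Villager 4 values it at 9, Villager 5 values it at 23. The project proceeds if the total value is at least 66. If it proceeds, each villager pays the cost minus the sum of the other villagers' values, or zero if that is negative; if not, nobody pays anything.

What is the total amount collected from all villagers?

Total value 84 ≥ cost 66, so it is built.
Villager 1: others sum to 62; max(0, 66 - 62) = 4.
Villager 2: others sum to 57; max(0, 66 - 57) = 9.
Villager 3: others sum to 81; max(0, 66 - 81) = 0.
Villager 4: others sum to 75; max(0, 66 - 75) = 0.
Villager 5: others sum to 61; max(0, 66 - 61) = 5.
Total collected = 4 + 9 + 0 + 0 + 5 = 18.

18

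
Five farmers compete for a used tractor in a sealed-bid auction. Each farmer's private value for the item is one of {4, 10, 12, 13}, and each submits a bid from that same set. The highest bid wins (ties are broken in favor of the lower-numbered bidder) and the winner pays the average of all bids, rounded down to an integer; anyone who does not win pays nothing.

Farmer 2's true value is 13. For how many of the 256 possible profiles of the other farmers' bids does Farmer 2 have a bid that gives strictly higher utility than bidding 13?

14

Others bid (4, 4, 4, 10): truth gives 6; bid 10 gives 7 > 6. Violating.
Others bid (4, 4, 10, 4): truth gives 6; bid 10 gives 7 > 6. Violating.
Others bid (4, 4, 10, 10): truth gives 5; bid 10 gives 6 > 5. Violating.
Others bid (4, 4, 12, 12): truth gives 4; bid 12 gives 5 > 4. Violating.
Others bid (4, 4, 4, 4): truth gives 8; no alternative beats it.
Others bid (4, 4, 4, 12): truth gives 6; no alternative beats it.
(Checking all 256 profiles: 14 have a profitable deviation, 242 do not.)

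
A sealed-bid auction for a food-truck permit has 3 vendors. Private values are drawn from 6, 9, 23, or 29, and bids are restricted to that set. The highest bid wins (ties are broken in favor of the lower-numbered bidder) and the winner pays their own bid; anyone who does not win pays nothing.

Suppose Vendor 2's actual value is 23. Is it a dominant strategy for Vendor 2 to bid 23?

Consider the case where Vendor 1 bids 6 and Vendor 3 bids 6.
Truthful bid 23: wins, pays 23, utility 23 - 23 = 0.
Bid 9 instead: wins, pays 9, utility 23 - 9 = 14.
Since 14 > 0, bidding 9 is strictly better here, so truthful bidding is not dominant.

No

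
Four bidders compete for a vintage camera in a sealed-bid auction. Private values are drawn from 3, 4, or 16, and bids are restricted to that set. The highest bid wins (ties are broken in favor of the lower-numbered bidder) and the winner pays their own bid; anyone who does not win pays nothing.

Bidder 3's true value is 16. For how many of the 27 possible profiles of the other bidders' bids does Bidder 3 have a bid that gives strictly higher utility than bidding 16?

2

Others bid (3, 3, 3): truth gives 0; bid 4 gives 12 > 0. Violating.
Others bid (3, 3, 4): truth gives 0; bid 4 gives 12 > 0. Violating.
Others bid (3, 3, 16): truth gives 0; no alternative beats it.
Others bid (3, 4, 3): truth gives 0; no alternative beats it.
(Checking all 27 profiles: 2 have a profitable deviation, 25 do not.)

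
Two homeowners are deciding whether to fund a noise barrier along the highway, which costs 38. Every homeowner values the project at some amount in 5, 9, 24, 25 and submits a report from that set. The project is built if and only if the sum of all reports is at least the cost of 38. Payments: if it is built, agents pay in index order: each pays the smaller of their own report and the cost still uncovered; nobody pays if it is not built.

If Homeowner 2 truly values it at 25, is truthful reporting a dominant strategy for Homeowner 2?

Check each profile of the others' reports and compare truth against every alternative report.
Others report (25): truth gives 12, best alternative gives 12.
Others report (24): truth gives 11, best alternative gives 11.
Others report (5): truth gives 0, best alternative gives 0.
Others report (9): truth gives 0, best alternative gives 0.
In every case the truthful report is at least as good as any alternative, so it is a dominant strategy.

Yes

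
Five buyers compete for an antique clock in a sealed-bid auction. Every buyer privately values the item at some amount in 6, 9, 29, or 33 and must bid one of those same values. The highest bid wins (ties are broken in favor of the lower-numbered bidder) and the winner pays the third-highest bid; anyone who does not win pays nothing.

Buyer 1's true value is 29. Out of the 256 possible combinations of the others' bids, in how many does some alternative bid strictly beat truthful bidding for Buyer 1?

Others bid (6, 6, 6, 33): truth gives 0; bid 33 gives 23 > 0. Violating.
Others bid (6, 6, 9, 33): truth gives 0; bid 33 gives 20 > 0. Violating.
Others bid (6, 6, 33, 6): truth gives 0; bid 33 gives 23 > 0. Violating.
Others bid (6, 6, 33, 9): truth gives 0; bid 33 gives 20 > 0. Violating.
Others bid (6, 6, 6, 6): truth gives 23; no alternative beats it.
Others bid (6, 6, 6, 9): truth gives 23; no alternative beats it.
(Checking all 256 profiles: 32 have a profitable deviation, 224 do not.)

32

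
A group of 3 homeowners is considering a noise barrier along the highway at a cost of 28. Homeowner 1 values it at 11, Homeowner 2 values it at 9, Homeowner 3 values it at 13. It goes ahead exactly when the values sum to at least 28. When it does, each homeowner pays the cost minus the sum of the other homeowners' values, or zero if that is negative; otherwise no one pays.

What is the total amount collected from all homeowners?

18

Total value 33 ≥ cost 28, so it is built.
Homeowner 1: others sum to 22; max(0, 28 - 22) = 6.
Homeowner 2: others sum to 24; max(0, 28 - 24) = 4.
Homeowner 3: others sum to 20; max(0, 28 - 20) = 8.
Total collected = 6 + 4 + 8 = 18.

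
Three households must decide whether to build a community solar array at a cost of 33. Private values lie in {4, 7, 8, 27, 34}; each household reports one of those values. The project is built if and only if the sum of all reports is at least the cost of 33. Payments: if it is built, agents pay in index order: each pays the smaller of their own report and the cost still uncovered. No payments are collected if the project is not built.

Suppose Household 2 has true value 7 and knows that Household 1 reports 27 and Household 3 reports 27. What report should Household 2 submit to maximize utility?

Report 4: project built, pays 4, utility 7 - 4 = 3.
Report 7: project built, pays 6, utility 7 - 6 = 1.
Report 8: project built, pays 6, utility 7 - 6 = 1.
Report 27: project built, pays 6, utility 7 - 6 = 1.
Report 34: project built, pays 6, utility 7 - 6 = 1.
The best choice is 4 with utility 3.

4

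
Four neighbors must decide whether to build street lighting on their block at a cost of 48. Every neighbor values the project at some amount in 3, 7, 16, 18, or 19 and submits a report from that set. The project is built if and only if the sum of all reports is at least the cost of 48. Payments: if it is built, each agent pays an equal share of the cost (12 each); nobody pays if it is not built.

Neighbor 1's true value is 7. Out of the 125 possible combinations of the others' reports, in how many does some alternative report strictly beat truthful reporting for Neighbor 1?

Others report (3, 19, 19): truth gives -5; report 3 gives 0 > -5. Violating.
Others report (7, 16, 18): truth gives -5; report 3 gives 0 > -5. Violating.
Others report (7, 16, 19): truth gives -5; report 3 gives 0 > -5. Violating.
Others report (7, 18, 16): truth gives -5; report 3 gives 0 > -5. Violating.
Others report (3, 3, 3): truth gives 0; no alternative beats it.
Others report (3, 3, 7): truth gives 0; no alternative beats it.
(Checking all 125 profiles: 24 have a profitable deviation, 101 do not.)

24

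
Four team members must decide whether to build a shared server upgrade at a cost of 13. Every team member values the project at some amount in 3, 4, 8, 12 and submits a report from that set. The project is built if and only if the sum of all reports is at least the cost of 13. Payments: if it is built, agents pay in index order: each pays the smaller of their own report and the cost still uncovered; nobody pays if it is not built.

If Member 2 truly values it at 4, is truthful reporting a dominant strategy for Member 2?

No

Consider the case where Member 1 reports 3, Member 3 reports 3 and Member 4 reports 4.
Truthful report 4: project built, pays 4, utility 4 - 4 = 0.
Report 3 instead: project built, pays 3, utility 4 - 3 = 1.
Since 1 > 0, reporting 3 is strictly better here, so truthful reporting is not dominant.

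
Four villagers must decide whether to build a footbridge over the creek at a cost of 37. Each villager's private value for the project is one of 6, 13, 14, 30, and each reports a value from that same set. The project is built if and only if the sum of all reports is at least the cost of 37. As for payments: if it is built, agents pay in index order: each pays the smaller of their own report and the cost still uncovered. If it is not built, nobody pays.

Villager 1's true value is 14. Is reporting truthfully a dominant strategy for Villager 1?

Consider the case where Villager 2 reports 6, Villager 3 reports 6 and Villager 4 reports 13.
Truthful report 14: project built, pays 14, utility 14 - 14 = 0.
Report 13 instead: project built, pays 13, utility 14 - 13 = 1.
Since 1 > 0, reporting 13 is strictly better here, so truthful reporting is not dominant.

No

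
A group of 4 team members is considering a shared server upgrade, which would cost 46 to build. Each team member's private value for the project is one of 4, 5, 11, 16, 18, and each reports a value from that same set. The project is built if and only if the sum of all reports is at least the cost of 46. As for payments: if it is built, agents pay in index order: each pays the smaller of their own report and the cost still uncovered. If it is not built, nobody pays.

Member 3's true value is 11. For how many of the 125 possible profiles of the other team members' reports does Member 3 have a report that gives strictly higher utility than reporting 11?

Others report (5, 18, 18): truth gives 0; report 5 gives 6 > 0. Violating.
Others report (11, 16, 16): truth gives 0; report 4 gives 7 > 0. Violating.
Others report (11, 16, 18): truth gives 0; report 4 gives 7 > 0. Violating.
Others report (11, 18, 16): truth gives 0; report 4 gives 7 > 0. Violating.
Others report (4, 4, 4): truth gives 0; no alternative beats it.
Others report (4, 4, 5): truth gives 0; no alternative beats it.
(Checking all 125 profiles: 23 have a profitable deviation, 102 do not.)

23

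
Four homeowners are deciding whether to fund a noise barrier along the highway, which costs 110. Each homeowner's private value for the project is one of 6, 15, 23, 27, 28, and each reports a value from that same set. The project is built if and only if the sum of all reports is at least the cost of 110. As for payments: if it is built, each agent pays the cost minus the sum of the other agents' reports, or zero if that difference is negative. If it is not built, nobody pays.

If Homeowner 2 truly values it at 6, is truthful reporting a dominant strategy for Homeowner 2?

Yes

Check each profile of the others' reports and compare truth against every alternative report.
Others report (6, 6, 6): truth gives 0, best alternative gives 0.
Others report (6, 6, 15): truth gives 0, best alternative gives 0.
Others report (6, 6, 23): truth gives 0, best alternative gives 0.
Others report (6, 6, 27): truth gives 0, best alternative gives 0.
Others report (6, 6, 28): truth gives 0, best alternative gives 0.
Others report (6, 15, 6): truth gives 0, best alternative gives 0.
(Remaining 119 profiles checked similarly; truth is weakly best in each.)
In every case the truthful report is at least as good as any alternative, so it is a dominant strategy.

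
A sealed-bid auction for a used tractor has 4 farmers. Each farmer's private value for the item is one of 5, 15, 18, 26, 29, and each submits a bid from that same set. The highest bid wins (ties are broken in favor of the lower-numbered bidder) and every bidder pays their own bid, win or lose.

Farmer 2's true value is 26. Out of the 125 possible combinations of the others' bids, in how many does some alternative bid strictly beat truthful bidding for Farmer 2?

95

Others bid (5, 5, 5): truth gives 0; bid 15 gives 11 > 0. Violating.
Others bid (5, 5, 15): truth gives 0; bid 15 gives 11 > 0. Violating.
Others bid (5, 5, 18): truth gives 0; bid 18 gives 8 > 0. Violating.
Others bid (5, 5, 29): truth gives -26; bid 29 gives -3 > -26. Violating.
Others bid (5, 5, 26): truth gives 0; no alternative beats it.
Others bid (5, 15, 26): truth gives 0; no alternative beats it.
(Checking all 125 profiles: 95 have a profitable deviation, 30 do not.)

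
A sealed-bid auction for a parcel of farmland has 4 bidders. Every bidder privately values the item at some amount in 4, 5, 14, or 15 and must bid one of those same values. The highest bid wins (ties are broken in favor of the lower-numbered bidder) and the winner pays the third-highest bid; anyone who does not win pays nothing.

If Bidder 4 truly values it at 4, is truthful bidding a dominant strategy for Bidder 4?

Yes

Check each profile of the others' bids and compare truth against every alternative bid.
Others bid (4, 4, 4): truth gives 0, best alternative gives 0.
Others bid (4, 4, 5): truth gives 0, best alternative gives 0.
Others bid (4, 4, 14): truth gives 0, best alternative gives 0.
Others bid (4, 4, 15): truth gives 0, best alternative gives 0.
Others bid (4, 5, 4): truth gives 0, best alternative gives 0.
Others bid (4, 5, 5): truth gives 0, best alternative gives 0.
(Remaining 58 profiles checked similarly; truth is weakly best in each.)
In every case the truthful bid is at least as good as any alternative, so it is a dominant strategy.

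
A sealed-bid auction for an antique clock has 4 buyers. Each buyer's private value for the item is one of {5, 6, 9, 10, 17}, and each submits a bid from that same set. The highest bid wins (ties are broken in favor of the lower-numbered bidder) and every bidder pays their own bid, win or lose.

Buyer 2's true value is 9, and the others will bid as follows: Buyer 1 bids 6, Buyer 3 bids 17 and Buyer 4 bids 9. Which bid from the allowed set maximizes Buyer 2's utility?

Bid 5: loses but pays 5, utility -5.
Bid 6: loses but pays 6, utility -6.
Bid 9: loses but pays 9, utility -9.
Bid 10: loses but pays 10, utility -10.
Bid 17: wins, pays 17, utility 9 - 17 = -8.
The best choice is 5 with utility -5.

5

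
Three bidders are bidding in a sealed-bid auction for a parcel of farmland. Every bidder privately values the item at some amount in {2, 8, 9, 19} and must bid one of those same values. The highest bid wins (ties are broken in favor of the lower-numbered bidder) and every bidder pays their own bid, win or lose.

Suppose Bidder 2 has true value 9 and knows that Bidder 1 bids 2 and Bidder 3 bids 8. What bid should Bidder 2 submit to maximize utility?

8

Bid 2: loses but pays 2, utility -2.
Bid 8: wins, pays 8, utility 9 - 8 = 1.
Bid 9: wins, pays 9, utility 9 - 9 = 0.
Bid 19: wins, pays 19, utility 9 - 19 = -10.
The best choice is 8 with utility 1.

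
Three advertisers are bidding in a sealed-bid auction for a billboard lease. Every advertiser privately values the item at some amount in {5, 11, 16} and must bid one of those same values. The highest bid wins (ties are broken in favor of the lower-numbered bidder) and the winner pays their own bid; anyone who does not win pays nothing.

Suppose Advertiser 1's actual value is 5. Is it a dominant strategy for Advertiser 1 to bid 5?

Yes

Check each profile of the others' bids and compare truth against every alternative bid.
Others bid (5, 5): truth gives 0, best alternative gives -6.
Others bid (5, 11): truth gives 0, best alternative gives -6.
Others bid (11, 5): truth gives 0, best alternative gives -6.
Others bid (11, 11): truth gives 0, best alternative gives -6.
Others bid (5, 16): truth gives 0, best alternative gives 0.
Others bid (11, 16): truth gives 0, best alternative gives 0.
(Remaining 3 profiles checked similarly; truth is weakly best in each.)
In every case the truthful bid is at least as good as any alternative, so it is a dominant strategy.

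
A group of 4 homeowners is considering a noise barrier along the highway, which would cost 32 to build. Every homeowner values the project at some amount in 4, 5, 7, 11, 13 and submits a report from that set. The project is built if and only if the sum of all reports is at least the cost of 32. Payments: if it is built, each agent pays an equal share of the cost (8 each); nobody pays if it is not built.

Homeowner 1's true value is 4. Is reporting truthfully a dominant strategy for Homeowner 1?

Check each profile of the others' reports and compare truth against every alternative report.
Others report (5, 11, 11): truth gives 0, best alternative gives -4.
Others report (7, 7, 13): truth gives 0, best alternative gives -4.
Others report (7, 13, 7): truth gives 0, best alternative gives -4.
Others report (11, 5, 11): truth gives 0, best alternative gives -4.
Others report (11, 11, 5): truth gives 0, best alternative gives -4.
Others report (13, 7, 7): truth gives 0, best alternative gives -4.
(Remaining 119 profiles checked similarly; truth is weakly best in each.)
In every case the truthful report is at least as good as any alternative, so it is a dominant strategy.

Yes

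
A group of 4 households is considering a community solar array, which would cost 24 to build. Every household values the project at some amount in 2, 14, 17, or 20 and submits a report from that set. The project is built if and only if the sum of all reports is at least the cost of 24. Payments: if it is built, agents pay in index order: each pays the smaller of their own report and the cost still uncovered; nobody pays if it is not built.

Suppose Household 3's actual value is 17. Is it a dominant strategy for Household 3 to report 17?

Consider the case where Household 1 reports 2, Household 2 reports 2 and Household 4 reports 14.
Truthful report 17: project built, pays 17, utility 17 - 17 = 0.
Report 14 instead: project built, pays 14, utility 17 - 14 = 3.
Since 3 > 0, reporting 14 is strictly better here, so truthful reporting is not dominant.

No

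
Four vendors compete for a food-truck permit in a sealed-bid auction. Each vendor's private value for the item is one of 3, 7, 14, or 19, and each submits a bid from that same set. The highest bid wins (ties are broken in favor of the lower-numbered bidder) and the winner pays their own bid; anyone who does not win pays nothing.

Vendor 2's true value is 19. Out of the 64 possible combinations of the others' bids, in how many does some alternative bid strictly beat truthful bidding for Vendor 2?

18

Others bid (3, 3, 3): truth gives 0; bid 7 gives 12 > 0. Violating.
Others bid (3, 3, 7): truth gives 0; bid 7 gives 12 > 0. Violating.
Others bid (3, 3, 14): truth gives 0; bid 14 gives 5 > 0. Violating.
Others bid (3, 7, 3): truth gives 0; bid 7 gives 12 > 0. Violating.
Others bid (3, 3, 19): truth gives 0; no alternative beats it.
Others bid (3, 7, 19): truth gives 0; no alternative beats it.
(Checking all 64 profiles: 18 have a profitable deviation, 46 do not.)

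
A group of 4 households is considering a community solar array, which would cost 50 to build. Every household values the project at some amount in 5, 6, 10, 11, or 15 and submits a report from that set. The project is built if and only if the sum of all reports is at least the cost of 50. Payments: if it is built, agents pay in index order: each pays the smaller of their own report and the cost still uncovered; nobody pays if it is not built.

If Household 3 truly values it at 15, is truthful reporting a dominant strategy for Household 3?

No

Consider the case where Household 1 reports 10, Household 2 reports 15 and Household 4 reports 15.
Truthful report 15: project built, pays 15, utility 15 - 15 = 0.
Report 10 instead: project built, pays 10, utility 15 - 10 = 5.
Since 5 > 0, reporting 10 is strictly better here, so truthful reporting is not dominant.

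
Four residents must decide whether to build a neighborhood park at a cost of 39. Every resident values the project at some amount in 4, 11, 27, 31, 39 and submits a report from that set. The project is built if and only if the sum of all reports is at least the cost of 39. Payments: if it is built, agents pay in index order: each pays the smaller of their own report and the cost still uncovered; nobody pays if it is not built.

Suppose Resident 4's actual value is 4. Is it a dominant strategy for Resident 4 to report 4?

Yes

Check each profile of the others' reports and compare truth against every alternative report.
Others report (11, 11, 11): truth gives 0, best alternative gives -2.
Others report (4, 4, 31): truth gives 4, best alternative gives 4.
Others report (4, 4, 39): truth gives 4, best alternative gives 4.
Others report (4, 11, 27): truth gives 4, best alternative gives 4.
Others report (4, 11, 31): truth gives 4, best alternative gives 4.
Others report (4, 11, 39): truth gives 4, best alternative gives 4.
(Remaining 119 profiles checked similarly; truth is weakly best in each.)
In every case the truthful report is at least as good as any alternative, so it is a dominant strategy.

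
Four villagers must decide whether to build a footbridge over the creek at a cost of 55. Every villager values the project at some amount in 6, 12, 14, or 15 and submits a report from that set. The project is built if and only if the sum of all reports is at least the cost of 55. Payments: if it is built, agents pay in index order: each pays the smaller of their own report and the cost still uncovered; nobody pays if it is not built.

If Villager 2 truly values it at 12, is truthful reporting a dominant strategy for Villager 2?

Check each profile of the others' reports and compare truth against every alternative report.
Others report (6, 6, 6): truth gives 0, best alternative gives 0.
Others report (6, 6, 12): truth gives 0, best alternative gives 0.
Others report (6, 6, 14): truth gives 0, best alternative gives 0.
Others report (6, 6, 15): truth gives 0, best alternative gives 0.
Others report (6, 12, 6): truth gives 0, best alternative gives 0.
Others report (6, 12, 12): truth gives 0, best alternative gives 0.
(Remaining 58 profiles checked similarly; truth is weakly best in each.)
In every case the truthful report is at least as good as any alternative, so it is a dominant strategy.

Yes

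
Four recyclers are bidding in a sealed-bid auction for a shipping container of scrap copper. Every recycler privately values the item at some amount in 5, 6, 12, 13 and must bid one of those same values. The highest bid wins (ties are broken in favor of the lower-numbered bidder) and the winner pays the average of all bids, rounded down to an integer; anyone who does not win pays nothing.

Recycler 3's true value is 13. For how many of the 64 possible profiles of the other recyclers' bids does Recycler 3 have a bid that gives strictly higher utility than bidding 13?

Others bid (5, 5, 5): truth gives 6; bid 6 gives 8 > 6. Violating.
Others bid (5, 5, 6): truth gives 6; bid 6 gives 8 > 6. Violating.
Others bid (5, 6, 12): truth gives 4; bid 12 gives 5 > 4. Violating.
Others bid (6, 5, 12): truth gives 4; bid 12 gives 5 > 4. Violating.
Others bid (5, 5, 12): truth gives 5; no alternative beats it.
Others bid (5, 5, 13): truth gives 4; no alternative beats it.
(Checking all 64 profiles: 4 have a profitable deviation, 60 do not.)

4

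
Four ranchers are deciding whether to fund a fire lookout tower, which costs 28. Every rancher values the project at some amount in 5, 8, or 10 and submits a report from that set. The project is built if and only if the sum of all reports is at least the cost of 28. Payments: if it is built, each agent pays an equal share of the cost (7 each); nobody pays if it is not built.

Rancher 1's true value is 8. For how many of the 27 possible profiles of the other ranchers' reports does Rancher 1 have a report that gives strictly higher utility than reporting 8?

Others report (5, 5, 8): truth gives 0; report 10 gives 1 > 0. Violating.
Others report (5, 8, 5): truth gives 0; report 10 gives 1 > 0. Violating.
Others report (8, 5, 5): truth gives 0; report 10 gives 1 > 0. Violating.
Others report (5, 5, 5): truth gives 0; no alternative beats it.
Others report (5, 5, 10): truth gives 1; no alternative beats it.
(Checking all 27 profiles: 3 have a profitable deviation, 24 do not.)

3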